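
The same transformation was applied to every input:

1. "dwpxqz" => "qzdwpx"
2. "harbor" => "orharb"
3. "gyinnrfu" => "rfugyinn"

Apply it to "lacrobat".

batlacro

The transformation: move the first character to the end, then swap the front and back halves of the string.
Starting from "lacrobat": after the first operation, "acrobatl"; after the second, "batlacro".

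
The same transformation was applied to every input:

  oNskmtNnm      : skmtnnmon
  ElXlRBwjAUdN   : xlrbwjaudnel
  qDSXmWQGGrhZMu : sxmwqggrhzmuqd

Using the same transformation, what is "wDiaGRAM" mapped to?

Looking at the pairs, the operation is to move the first 2 characters to the end (rotate left by 2), then convert every letter to lowercase.
Working it through for "wDiaGRAM": intermediate "iaGRAMwD", final "iagramwd".
(Check on "ElXlRBwjAUdN": → "XlRBwjAUdNEl" → "xlrbwjaudnel" ✓)

iagramwd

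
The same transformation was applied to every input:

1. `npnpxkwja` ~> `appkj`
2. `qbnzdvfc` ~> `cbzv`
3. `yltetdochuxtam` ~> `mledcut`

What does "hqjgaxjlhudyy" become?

Looking at the pairs, the operation is to move the last character to the front, then keep every other character starting from the first (positions 1st, 3rd, 5th, ...).
Applying that to "hqjgaxjlhudyy" gives "yqgxluy".

yqgxluy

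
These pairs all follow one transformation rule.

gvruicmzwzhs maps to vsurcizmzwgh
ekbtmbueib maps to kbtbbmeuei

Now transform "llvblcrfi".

libvclfrl

The pattern: swap the first and last characters, then swap each adjacent pair of characters (1↔2, 3↔4, ...).
Working it through for "llvblcrfi": intermediate "ilvblcrfl", final "libvclfrl".
(Check on "gvruicmzwzhs": → "svruicmzwzhg" → "vsurcizmzwgh" ✓)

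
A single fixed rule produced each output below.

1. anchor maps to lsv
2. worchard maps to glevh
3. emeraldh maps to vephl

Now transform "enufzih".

jdml

The pattern: shift every letter 4 places forward in the alphabet (wrapping around), then delete the first 3 characters.
On "enufzih": the first step gives "iryjdml", and the second then gives "jdml".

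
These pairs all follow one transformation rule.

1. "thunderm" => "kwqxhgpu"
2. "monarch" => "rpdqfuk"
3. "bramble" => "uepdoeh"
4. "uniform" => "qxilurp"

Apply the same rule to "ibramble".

elduepho

In each case the input is transformed by: shift every letter 3 places forward in the alphabet (wrapping around), then swap each adjacent pair of characters (1↔2, 3↔4, ...).
Working it through for "ibramble": intermediate "leudpeoh", final "elduepho".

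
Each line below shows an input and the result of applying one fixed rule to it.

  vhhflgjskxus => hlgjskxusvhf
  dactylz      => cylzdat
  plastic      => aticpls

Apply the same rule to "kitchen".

thenkic

Each output is the input with this applied: move the first 3 characters to the end (rotate left by 3), then swap the first and last characters.
Starting from "kitchen": after the first operation, "chenkit"; after the second, "thenkic".
(Check on "vhhflgjskxus": → "flgjskxusvhh" → "hlgjskxusvhf" ✓)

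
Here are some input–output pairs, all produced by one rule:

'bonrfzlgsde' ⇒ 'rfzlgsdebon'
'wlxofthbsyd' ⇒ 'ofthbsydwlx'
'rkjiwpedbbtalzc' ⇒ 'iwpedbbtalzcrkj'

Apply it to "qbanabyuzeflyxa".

nabyuzeflyxaqba

In each case the input is transformed by: move the first 3 characters to the end (rotate left by 3).
On "qbanabyuzeflyxa" that produces "nabyuzeflyxaqba".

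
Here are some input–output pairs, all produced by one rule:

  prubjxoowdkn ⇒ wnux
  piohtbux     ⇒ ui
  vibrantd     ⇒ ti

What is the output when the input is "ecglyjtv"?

Rule — swap the front and back halves of the string, then keep one character in every 3, starting at position 3 (positions 3rd, 6th, 9th, ...).
For "ecglyjtv", step one produces "yjtvecgl"; step two turns that into "tc".
(Check on "vibrantd": → "antdvibr" → "ti" ✓)

tc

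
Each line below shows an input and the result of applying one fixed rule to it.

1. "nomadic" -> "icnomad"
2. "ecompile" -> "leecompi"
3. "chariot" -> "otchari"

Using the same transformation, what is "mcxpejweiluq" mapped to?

uqmcxpejweil

The transformation: move the last 2 characters to the front (rotate right by 2).
On "mcxpejweiluq" that produces "uqmcxpejweil".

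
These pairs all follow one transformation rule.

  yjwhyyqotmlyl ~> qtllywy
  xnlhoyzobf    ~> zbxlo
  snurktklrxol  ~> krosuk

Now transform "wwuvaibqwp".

In each case the input is transformed by: keep every other character starting from the first (positions 1st, 3rd, 5th, ...), then move the first 3 characters to the end (rotate left by 3).
For "wwuvaibqwp", step one produces "wuabw"; step two turns that into "bwwua".

bwwua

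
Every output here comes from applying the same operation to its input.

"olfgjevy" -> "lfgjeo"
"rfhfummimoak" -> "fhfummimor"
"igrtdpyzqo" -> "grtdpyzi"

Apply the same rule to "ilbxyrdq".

lbxyri

In each case the input is transformed by: delete the last 2 characters, then move the first character to the end.
"ilbxyrdq" → "ilbxyr" → "lbxyri".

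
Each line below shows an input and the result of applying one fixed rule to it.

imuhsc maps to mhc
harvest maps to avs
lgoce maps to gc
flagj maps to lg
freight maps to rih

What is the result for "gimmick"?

The rule is to keep every other character starting from the second (positions 2nd, 4th, 6th, ...).
"gimmick" → "imc".

imc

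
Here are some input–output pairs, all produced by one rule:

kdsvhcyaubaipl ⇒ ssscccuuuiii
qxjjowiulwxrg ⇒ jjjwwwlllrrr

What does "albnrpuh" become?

Looking at the pairs, the operation is to keep one character in every 3, starting at position 3 (positions 3rd, 6th, 9th, ...), then repeat every character 3 times.
Applying that to "albnrpuh" gives "bbbppp".

bbbppp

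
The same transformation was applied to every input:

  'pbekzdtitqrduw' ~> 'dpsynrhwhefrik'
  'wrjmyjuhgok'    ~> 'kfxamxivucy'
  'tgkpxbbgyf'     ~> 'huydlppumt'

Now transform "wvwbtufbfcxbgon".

kjkphitptqlpucb

Each output is the input with this applied: shift every letter 12 places backward in the alphabet (wrapping around).
So "wvwbtufbfcxbgon" becomes "kjkphitptqlpucb".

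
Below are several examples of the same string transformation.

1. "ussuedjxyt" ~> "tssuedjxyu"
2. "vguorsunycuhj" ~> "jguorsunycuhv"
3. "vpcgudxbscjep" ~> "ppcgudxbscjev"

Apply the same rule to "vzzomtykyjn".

In each case the input is transformed by: swap the first and last characters.
"vzzomtykyjn" → "nzzomtykyjv".

nzzomtykyjv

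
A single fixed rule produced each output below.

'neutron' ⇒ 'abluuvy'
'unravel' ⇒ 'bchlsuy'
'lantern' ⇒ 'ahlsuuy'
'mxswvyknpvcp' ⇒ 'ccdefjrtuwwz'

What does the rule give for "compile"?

jlpstvw

Rule — shift every letter 7 places forward in the alphabet (wrapping around), then sort the characters into alphabetical order.
Applying that to "compile" gives "jlpstvw".
(Check on "lantern": → "shualyu" → "ahlsuuy" ✓)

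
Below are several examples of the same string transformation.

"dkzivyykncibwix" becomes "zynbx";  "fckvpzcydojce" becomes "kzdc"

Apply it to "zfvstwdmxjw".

Looking at the pairs, the operation is to keep one character in every 3, starting at position 3 (positions 3rd, 6th, 9th, ...).
Applying that to "zfvstwdmxjw" gives "vwx".

vwx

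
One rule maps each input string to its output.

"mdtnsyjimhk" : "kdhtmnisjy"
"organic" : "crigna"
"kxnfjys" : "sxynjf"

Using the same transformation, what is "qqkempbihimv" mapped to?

vqmkiehmipb

In each case the input is transformed by: take characters alternately from the front and the back (1st, last, 2nd, 2nd-last, ...), then delete the first character.
"qqkempbihimv" → "qvqmkiehmipb" → "vqmkiehmipb".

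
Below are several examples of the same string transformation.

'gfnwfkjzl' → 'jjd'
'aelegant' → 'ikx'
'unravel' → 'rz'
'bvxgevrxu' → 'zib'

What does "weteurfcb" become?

iyg

Rule — shift every letter 4 places forward in the alphabet (wrapping around), then keep one character in every 3, starting at position 2 (positions 2nd, 5th, 8th, ...).
Applying that to "weteurfcb" gives "iyg".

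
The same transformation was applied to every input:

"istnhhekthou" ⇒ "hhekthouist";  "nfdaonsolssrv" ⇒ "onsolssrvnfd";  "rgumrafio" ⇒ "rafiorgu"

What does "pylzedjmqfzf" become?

edjmqfzfpyl

The rule is to move the first 3 characters to the end (rotate left by 3), then delete the first character.
On "pylzedjmqfzf" that produces "edjmqfzfpyl".
(Check on "rgumrafio": → "mrafiorgu" → "rafiorgu" ✓)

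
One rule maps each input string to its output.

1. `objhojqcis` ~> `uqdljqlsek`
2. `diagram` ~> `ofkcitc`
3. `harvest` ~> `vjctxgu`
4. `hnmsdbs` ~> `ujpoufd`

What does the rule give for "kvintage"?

What's happening: move the last character to the front, then shift every letter 2 places forward in the alphabet (wrapping around).
"kvintage" → "ekvintag" → "gmxkpvci".

gmxkpvci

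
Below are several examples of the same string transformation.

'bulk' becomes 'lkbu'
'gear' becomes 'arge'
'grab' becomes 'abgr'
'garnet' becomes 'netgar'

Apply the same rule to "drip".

ipdr

In each case the input is transformed by: swap the front and back halves of the string.
For "drip" the result is "ipdr".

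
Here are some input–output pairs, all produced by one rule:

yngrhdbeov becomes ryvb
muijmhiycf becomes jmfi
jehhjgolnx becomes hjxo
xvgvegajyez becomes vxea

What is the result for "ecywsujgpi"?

weij

Each output is the input with this applied: keep one character in every 3, starting at position 1 (positions 1st, 4th, 7th, ...), then swap each adjacent pair of characters (1↔2, 3↔4, ...).
For "ecywsujgpi" the result is "weij".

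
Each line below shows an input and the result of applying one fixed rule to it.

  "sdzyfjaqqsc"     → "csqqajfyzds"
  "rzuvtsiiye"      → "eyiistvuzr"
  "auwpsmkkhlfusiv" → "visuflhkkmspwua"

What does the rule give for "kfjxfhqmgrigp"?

pgirgmqhfxjfk

Each output is the input with this applied: reverse the string.
So "kfjxfhqmgrigp" becomes "pgirgmqhfxjfk".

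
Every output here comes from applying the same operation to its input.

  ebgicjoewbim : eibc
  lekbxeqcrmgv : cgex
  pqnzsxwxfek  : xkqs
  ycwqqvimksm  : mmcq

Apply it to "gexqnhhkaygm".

Rule — keep one character in every 3, starting at position 2 (positions 2nd, 5th, 8th, ...), then move the last 2 characters to the front (rotate right by 2).
For "gexqnhhkaygm" the result is "kgen".

kgen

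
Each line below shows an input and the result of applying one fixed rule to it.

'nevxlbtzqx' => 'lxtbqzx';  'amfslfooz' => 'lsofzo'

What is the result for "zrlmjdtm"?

The rule is to delete the first 3 characters, then swap each adjacent pair of characters (1↔2, 3↔4, ...).
Starting from "zrlmjdtm": after the first operation, "mjdtm"; after the second, "jmtdm".

jmtdm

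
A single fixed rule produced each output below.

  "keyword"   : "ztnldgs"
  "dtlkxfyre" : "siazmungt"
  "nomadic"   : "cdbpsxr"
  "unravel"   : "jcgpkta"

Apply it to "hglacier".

Rule — shift every letter 11 places backward in the alphabet (wrapping around).
"hglacier" → "wvaprxtg".

wvaprxtg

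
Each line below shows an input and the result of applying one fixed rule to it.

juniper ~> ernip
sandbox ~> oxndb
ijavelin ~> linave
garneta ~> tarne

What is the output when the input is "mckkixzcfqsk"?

xzcfqskkki

In each case the input is transformed by: delete the first 2 characters, then move the first 3 characters to the end (rotate left by 3).
For "mckkixzcfqsk" the result is "xzcfqskkki".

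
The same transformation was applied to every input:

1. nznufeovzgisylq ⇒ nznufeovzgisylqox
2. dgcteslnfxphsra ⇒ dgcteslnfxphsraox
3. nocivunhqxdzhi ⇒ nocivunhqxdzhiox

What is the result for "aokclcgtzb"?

aokclcgtzbox

Looking at the pairs, the operation is to append "ox".
Applying that to "aokclcgtzb" gives "aokclcgtzbox".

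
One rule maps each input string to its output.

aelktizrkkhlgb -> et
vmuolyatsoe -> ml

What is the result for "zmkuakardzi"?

ma

The transformation: keep one character in every 3, starting at position 2 (positions 2nd, 5th, 8th, ...), then keep only the first 2 characters.
Doing the same to "zmkuakardzi": "ma".
(Check on "aelktizrkkhlgb": → "etrhb" → "et" ✓)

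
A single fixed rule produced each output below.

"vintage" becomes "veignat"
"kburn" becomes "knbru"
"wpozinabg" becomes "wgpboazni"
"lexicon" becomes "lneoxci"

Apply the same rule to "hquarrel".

hlqeurar

In each case the input is transformed by: take characters alternately from the front and the back (1st, last, 2nd, 2nd-last, ...).
"hquarrel" → "hlqeurar".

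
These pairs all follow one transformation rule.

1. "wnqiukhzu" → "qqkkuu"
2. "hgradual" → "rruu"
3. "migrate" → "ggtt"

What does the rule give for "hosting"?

ssnn

In each case the input is transformed by: keep one character in every 3, starting at position 3 (positions 3rd, 6th, 9th, ...), then double every character.
"hosting" → "ssnn".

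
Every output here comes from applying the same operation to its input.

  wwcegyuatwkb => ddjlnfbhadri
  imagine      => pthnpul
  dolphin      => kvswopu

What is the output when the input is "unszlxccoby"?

buzgsejjvif

In each case the input is transformed by: shift every letter 7 places forward in the alphabet (wrapping around).
For "unszlxccoby" the result is "buzgsejjvif".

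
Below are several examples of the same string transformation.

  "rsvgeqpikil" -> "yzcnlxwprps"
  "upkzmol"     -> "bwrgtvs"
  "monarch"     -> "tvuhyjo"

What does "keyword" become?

rlfdvyk

Looking at the pairs, the operation is to shift every letter 7 places forward in the alphabet (wrapping around).
Applying that to "keyword" gives "rlfdvyk".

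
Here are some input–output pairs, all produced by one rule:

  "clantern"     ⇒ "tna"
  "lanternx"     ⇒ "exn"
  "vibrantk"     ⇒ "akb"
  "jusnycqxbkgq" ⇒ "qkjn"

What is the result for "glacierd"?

In each case the input is transformed by: swap the front and back halves of the string, then keep one character in every 3, starting at position 1 (positions 1st, 4th, 7th, ...).
Doing the same to "glacierd": "ida".

ida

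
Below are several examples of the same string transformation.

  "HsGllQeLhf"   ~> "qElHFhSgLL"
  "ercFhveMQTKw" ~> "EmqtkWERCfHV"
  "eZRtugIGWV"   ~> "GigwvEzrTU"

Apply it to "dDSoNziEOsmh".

IeoSMHDdsOnZ

The transformation: flip the case of every letter, then swap the front and back halves of the string.
Applying both steps to "dDSoNziEOsmh": "DdsOnZIeoSMH", then "IeoSMHDdsOnZ".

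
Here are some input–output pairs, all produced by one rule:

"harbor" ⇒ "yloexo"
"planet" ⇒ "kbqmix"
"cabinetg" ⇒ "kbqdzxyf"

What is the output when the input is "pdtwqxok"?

nulhmaqt

The transformation: swap the front and back halves of the string, then shift every letter 3 places backward in the alphabet (wrapping around).
Applying both steps to "pdtwqxok": "qxokpdtw", then "nulhmaqt".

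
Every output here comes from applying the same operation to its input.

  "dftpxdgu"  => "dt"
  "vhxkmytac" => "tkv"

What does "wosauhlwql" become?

wuo

What's happening: reverse the string, then keep one character in every 3, starting at position 3 (positions 3rd, 6th, 9th, ...).
Working it through for "wosauhlwql": intermediate "lqwlhuasow", final "wuo".
(Check on "dftpxdgu": → "ugdxptfd" → "dt" ✓)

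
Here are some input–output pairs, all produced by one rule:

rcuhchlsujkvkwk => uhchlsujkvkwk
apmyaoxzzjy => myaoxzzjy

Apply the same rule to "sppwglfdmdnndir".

pwglfdmdnndir

Each output is the input with this applied: delete the first 2 characters.
For "sppwglfdmdnndir" the result is "pwglfdmdnndir".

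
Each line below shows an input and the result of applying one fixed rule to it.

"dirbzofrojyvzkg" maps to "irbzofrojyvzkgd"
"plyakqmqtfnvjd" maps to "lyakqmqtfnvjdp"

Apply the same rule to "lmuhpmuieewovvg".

The transformation: move the first character to the end.
"lmuhpmuieewovvg" → "muhpmuieewovvgl".

muhpmuieewovvgl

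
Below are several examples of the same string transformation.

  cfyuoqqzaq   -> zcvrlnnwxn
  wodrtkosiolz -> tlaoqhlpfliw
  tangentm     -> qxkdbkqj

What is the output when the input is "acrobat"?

xzolyxq

The pattern: shift every letter 3 places backward in the alphabet (wrapping around).
Applying that to "acrobat" gives "xzolyxq".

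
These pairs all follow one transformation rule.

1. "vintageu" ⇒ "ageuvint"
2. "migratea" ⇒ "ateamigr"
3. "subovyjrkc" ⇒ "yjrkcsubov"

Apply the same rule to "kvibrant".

rantkvib

The rule is to swap the front and back halves of the string.
Doing the same to "kvibrant": "rantkvib".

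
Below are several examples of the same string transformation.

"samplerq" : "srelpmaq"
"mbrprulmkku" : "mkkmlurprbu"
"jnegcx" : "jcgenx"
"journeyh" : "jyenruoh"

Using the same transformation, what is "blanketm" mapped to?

bteknalm

Looking at the pairs, the operation is to reverse the string, then swap the first and last characters.
Doing the same to "blanketm": "bteknalm".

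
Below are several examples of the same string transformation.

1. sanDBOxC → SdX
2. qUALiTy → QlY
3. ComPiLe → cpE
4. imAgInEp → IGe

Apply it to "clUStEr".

CsR

What's happening: keep one character in every 3, starting at position 1 (positions 1st, 4th, 7th, ...), then flip the case of every letter.
Applying both steps to "clUStEr": "cSr", then "CsR".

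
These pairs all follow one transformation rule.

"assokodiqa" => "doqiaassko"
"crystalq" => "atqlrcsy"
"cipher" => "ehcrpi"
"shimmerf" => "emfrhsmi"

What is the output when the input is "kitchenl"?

What's happening: swap the front and back halves of the string, then swap each adjacent pair of characters (1↔2, 3↔4, ...).
Starting from "kitchenl": after the first operation, "henlkitc"; after the second, "ehlnikct".

ehlnikct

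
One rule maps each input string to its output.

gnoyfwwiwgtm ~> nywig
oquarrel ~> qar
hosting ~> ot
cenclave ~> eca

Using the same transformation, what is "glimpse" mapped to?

In each case the input is transformed by: keep every other character starting from the second (positions 2nd, 4th, 6th, ...), then delete the last character.
Applying that to "glimpse" gives "lm".

lm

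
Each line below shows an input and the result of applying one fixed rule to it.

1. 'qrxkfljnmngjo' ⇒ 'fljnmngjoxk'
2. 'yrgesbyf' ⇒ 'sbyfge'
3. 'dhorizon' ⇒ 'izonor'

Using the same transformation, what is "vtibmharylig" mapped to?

mharyligib

What's happening: delete the first 2 characters, then move the first 2 characters to the end (rotate left by 2).
On "vtibmharylig": the first step gives "ibmharylig", and the second then gives "mharyligib".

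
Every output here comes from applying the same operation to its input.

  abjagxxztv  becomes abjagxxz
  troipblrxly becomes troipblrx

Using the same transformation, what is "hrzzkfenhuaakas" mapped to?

hrzzkfenhuaak

What's happening: delete the last 2 characters.
Doing the same to "hrzzkfenhuaakas": "hrzzkfenhuaak".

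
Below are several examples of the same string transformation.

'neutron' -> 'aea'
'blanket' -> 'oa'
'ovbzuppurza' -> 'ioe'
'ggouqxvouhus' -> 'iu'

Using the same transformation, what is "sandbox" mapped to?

ao

What's happening: shift every letter 13 places forward in the alphabet (wrapping around) — i.e. ROT13, then keep only the vowels.
Starting from "sandbox": after the first operation, "fnaqobk"; after the second, "ao".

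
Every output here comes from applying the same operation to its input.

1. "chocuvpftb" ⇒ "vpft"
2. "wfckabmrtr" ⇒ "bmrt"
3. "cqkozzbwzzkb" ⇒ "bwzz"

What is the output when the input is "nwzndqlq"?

dqlq

The transformation: swap the front and back halves of the string, then keep only the first 4 characters.
For "nwzndqlq" the result is "dqlq".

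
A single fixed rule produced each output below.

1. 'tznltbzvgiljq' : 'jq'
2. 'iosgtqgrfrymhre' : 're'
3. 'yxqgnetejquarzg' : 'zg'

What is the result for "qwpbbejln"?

ln

The transformation: keep only the last 2 characters.
Applying that to "qwpbbejln" gives "ln".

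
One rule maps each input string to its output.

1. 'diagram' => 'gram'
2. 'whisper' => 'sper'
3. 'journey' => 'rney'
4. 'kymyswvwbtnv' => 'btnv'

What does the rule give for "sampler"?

pler

What's happening: keep only the last 4 characters.
Doing the same to "sampler": "pler".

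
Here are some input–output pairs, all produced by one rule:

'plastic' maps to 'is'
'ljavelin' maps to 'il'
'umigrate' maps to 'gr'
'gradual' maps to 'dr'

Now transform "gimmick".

The rule is to sort the characters into alphabetical order, then keep one character in every 3, starting at position 3 (positions 3rd, 6th, 9th, ...).
Starting from "gimmick": after the first operation, "cgiikmm"; after the second, "im".

im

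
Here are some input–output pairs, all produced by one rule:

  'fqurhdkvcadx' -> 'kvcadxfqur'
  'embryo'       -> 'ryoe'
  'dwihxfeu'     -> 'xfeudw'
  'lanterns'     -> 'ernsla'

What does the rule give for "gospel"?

pelg

In each case the input is transformed by: swap the front and back halves of the string, then delete the last 2 characters.
Applying both steps to "gospel": "pelgos", then "pelg".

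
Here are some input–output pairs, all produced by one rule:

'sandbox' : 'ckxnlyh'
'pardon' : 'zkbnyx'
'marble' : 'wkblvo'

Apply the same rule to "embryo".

Looking at the pairs, the operation is to shift every letter 10 places forward in the alphabet (wrapping around).
"embryo" → "owlbiy".

owlbiy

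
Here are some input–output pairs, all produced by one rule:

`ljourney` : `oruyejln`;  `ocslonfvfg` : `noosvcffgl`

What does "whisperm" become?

In each case the input is transformed by: sort the characters into alphabetical order, then swap the front and back halves of the string.
For "whisperm", step one produces "ehimprsw"; step two turns that into "prswehim".

prswehim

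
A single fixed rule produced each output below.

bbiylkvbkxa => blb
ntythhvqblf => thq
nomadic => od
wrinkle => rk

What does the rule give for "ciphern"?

The pattern: move the last character to the front, then keep one character in every 3, starting at position 3 (positions 3rd, 6th, 9th, ...).
Applying both steps to "ciphern": "ncipher", then "ie".
(Check on "wrinkle": → "ewrinkl" → "rk" ✓)

ie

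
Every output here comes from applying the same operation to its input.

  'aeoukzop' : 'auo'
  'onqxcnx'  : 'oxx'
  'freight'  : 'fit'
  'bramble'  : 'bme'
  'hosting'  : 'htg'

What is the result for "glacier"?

gcr

In each case the input is transformed by: keep one character in every 3, starting at position 1 (positions 1st, 4th, 7th, ...).
Doing the same to "glacier": "gcr".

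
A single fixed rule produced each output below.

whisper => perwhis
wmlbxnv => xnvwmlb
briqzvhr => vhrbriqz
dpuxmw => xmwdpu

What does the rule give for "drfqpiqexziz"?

zizdrfqpiqex

The rule is to move the last 3 characters to the front (rotate right by 3).
For "drfqpiqexziz" the result is "zizdrfqpiqex".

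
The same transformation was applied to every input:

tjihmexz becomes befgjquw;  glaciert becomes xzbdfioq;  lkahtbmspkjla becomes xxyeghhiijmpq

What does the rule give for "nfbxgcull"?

yzcdiikru

The pattern: sort the characters into alphabetical order, then shift every letter 3 places backward in the alphabet (wrapping around).
On "nfbxgcull": the first step gives "bcfgllnux", and the second then gives "yzcdiikru".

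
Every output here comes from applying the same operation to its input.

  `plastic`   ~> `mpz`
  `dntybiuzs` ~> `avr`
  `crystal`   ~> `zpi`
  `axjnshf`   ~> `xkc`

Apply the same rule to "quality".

What's happening: shift every letter 3 places backward in the alphabet (wrapping around), then keep one character in every 3, starting at position 1 (positions 1st, 4th, 7th, ...).
"quality" → "nrxifqv" → "niv".

niv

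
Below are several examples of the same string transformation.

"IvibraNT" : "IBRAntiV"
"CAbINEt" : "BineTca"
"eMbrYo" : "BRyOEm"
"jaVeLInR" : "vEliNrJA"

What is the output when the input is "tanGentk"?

Rule — flip the case of every letter, then move the first 2 characters to the end (rotate left by 2).
Starting from "tanGentk": after the first operation, "TANgENTK"; after the second, "NgENTKTA".

NgENTKTA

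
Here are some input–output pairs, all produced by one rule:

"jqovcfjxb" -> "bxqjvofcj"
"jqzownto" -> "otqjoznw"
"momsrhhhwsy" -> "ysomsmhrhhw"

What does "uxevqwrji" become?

What's happening: move the last 2 characters to the front (rotate right by 2), then swap each adjacent pair of characters (1↔2, 3↔4, ...).
Applying that to "uxevqwrji" gives "ijxuvewqr".

ijxuvewqr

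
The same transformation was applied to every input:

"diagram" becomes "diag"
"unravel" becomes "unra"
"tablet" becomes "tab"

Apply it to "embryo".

Looking at the pairs, the operation is to delete the last 3 characters.
Doing the same to "embryo": "emb".

emb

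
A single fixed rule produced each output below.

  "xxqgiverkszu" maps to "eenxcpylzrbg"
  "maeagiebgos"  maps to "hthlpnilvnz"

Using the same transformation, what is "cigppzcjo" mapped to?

pjwngwqjv

The pattern: swap each adjacent pair of characters (1↔2, 3↔4, ...), then shift every letter 7 places forward in the alphabet (wrapping around).
"cigppzcjo" → "icpgzpjco" → "pjwngwqjv".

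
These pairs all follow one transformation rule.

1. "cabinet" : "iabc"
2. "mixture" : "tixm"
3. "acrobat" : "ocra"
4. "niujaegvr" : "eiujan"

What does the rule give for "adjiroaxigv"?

The pattern: delete the last 3 characters, then swap the first and last characters.
Working it through for "adjiroaxigv": intermediate "adjiroax", final "xdjiroaa".
(Check on "mixture": → "mixt" → "tixm" ✓)

xdjiroaa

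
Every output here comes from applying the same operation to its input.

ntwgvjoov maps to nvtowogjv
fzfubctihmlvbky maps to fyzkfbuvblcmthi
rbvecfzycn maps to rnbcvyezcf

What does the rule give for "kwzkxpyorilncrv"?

kvwrzcknxlpiyro

What's happening: take characters alternately from the front and the back (1st, last, 2nd, 2nd-last, ...).
"kwzkxpyorilncrv" → "kvwrzcknxlpiyro".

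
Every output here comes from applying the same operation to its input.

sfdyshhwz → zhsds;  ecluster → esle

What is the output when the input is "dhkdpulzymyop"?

pyylpkd

In each case the input is transformed by: keep every other character starting from the first (positions 1st, 3rd, 5th, ...), then reverse the string.
"dhkdpulzymyop" → "dkplyyp" → "pyylpkd".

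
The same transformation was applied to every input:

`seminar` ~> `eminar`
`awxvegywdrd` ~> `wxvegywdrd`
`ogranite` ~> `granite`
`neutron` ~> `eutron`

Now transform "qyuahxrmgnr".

Looking at the pairs, the operation is to delete the first character.
On "qyuahxrmgnr" that produces "yuahxrmgnr".

yuahxrmgnr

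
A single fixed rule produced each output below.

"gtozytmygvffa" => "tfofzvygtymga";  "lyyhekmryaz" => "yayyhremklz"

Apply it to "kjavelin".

In each case the input is transformed by: take characters alternately from the front and the back (1st, last, 2nd, 2nd-last, ...), then move the first 2 characters to the end (rotate left by 2).
Applying both steps to "kjavelin": "knjialve", then "jialvekn".
(Check on "lyyhekmryaz": → "lzyayyhremk" → "yayyhremklz" ✓)

jialvekn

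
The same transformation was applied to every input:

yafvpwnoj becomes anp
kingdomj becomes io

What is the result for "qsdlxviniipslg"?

ssxi

Each output is the input with this applied: take characters alternately from the front and the back (1st, last, 2nd, 2nd-last, ...), then keep one character in every 3, starting at position 3 (positions 3rd, 6th, 9th, ...).
So "qsdlxviniipslg" becomes "ssxi".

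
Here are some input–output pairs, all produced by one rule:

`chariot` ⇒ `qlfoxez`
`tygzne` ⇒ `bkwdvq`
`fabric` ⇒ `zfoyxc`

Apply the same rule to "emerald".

What's happening: shift every letter 3 places backward in the alphabet (wrapping around), then reverse the string.
Starting from "emerald": after the first operation, "bjboxia"; after the second, "aixobjb".
(Check on "fabric": → "cxyofz" → "zfoyxc" ✓)

aixobjb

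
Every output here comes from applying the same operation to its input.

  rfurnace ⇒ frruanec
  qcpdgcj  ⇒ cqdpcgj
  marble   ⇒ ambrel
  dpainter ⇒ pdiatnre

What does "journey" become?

ojrueny

In each case the input is transformed by: swap each adjacent pair of characters (1↔2, 3↔4, ...).
Doing the same to "journey": "ojrueny".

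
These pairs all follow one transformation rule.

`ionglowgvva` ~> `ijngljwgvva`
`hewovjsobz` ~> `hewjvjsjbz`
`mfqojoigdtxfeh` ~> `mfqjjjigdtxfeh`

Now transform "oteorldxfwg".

The rule is to replace every "o" with "j".
For "oteorldxfwg" the result is "jtejrldxfwg".

jtejrldxfwg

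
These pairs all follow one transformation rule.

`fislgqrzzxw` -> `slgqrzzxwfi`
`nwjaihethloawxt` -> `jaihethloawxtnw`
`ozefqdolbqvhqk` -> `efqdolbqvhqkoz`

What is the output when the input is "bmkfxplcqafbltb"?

The transformation: move the first 2 characters to the end (rotate left by 2).
For "bmkfxplcqafbltb" the result is "kfxplcqafbltbbm".

kfxplcqafbltbbm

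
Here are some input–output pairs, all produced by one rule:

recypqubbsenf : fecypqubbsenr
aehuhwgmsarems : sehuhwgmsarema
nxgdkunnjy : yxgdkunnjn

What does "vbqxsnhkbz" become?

zbqxsnhkbv

In each case the input is transformed by: swap the first and last characters.
On "vbqxsnhkbz" that produces "zbqxsnhkbv".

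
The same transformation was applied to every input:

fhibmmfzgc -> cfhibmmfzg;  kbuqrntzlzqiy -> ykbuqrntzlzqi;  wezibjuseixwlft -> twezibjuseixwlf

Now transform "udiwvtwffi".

What's happening: move the last character to the front.
For "udiwvtwffi" the result is "iudiwvtwff".

iudiwvtwff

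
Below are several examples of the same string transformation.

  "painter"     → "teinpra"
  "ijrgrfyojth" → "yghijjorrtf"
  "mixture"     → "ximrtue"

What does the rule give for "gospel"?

sglope

The transformation: sort the characters into alphabetical order, then swap the first and last characters.
"gospel" → "eglops" → "sglope".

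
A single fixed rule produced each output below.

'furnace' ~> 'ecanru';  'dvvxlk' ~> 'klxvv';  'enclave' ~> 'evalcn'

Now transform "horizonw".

wnoziro

In each case the input is transformed by: delete the first character, then reverse the string.
On "horizonw": the first step gives "orizonw", and the second then gives "wnoziro".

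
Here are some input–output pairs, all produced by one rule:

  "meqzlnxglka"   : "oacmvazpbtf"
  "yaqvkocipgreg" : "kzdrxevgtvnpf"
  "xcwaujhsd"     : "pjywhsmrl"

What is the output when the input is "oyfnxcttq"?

Rule — move the first 3 characters to the end (rotate left by 3), then shift every letter 11 places backward in the alphabet (wrapping around).
"oyfnxcttq" → "nxcttqoyf" → "cmriifdnu".

cmriifdnu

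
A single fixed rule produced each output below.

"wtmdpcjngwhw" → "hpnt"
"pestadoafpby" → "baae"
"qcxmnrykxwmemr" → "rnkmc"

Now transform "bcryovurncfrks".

Looking at the pairs, the operation is to keep one character in every 3, starting at position 2 (positions 2nd, 5th, 8th, ...), then swap the first and last characters.
On "bcryovurncfrks": the first step gives "corfs", and the second then gives "sorfc".

sorfc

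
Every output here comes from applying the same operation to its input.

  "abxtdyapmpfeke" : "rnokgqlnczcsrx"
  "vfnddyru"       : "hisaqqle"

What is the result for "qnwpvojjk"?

xdajcibww

In each case the input is transformed by: shift every letter 13 places forward in the alphabet (wrapping around) — i.e. ROT13, then move the last character to the front.
"qnwpvojjk" → "dajcibwwx" → "xdajcibww".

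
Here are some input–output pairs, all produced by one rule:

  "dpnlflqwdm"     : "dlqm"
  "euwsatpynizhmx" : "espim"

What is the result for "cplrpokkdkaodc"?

What's happening: keep one character in every 3, starting at position 1 (positions 1st, 4th, 7th, ...).
For "cplrpokkdkaodc" the result is "crkkd".

crkkd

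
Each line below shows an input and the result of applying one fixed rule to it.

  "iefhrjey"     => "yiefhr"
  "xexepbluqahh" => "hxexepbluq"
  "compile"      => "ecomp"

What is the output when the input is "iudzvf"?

fiud

The rule is to move the last 3 characters to the front (rotate right by 3), then delete the first 2 characters.
Starting from "iudzvf": after the first operation, "zvfiud"; after the second, "fiud".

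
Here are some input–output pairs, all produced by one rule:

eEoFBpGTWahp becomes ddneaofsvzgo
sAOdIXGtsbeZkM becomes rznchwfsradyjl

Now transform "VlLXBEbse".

ukkwadard

The transformation: shift every letter 1 place backward in the alphabet (wrapping around), then convert every letter to lowercase.
Applying both steps to "VlLXBEbse": "UkKWADard", then "ukkwadard".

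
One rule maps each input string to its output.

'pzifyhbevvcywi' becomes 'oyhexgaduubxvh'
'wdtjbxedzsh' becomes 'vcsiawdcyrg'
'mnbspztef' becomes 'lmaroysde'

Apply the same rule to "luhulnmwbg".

ktgtkmlvaf

The rule is to shift every letter 1 place backward in the alphabet (wrapping around).
"luhulnmwbg" → "ktgtkmlvaf".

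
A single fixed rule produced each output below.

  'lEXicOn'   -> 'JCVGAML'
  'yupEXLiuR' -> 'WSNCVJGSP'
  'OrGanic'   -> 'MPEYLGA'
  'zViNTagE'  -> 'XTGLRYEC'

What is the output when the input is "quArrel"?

OSYPPCJ

The pattern: shift every letter 2 places backward in the alphabet (wrapping around), then convert every letter to uppercase.
For "quArrel", step one produces "osYppcj"; step two turns that into "OSYPPCJ".
(Check on "OrGanic": → "MpEylga" → "MPEYLGA" ✓)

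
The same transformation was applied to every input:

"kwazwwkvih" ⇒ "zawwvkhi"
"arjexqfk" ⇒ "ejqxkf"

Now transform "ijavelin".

valeni

In each case the input is transformed by: swap each adjacent pair of characters (1↔2, 3↔4, ...), then delete the first 2 characters.
"ijavelin" → "valeni".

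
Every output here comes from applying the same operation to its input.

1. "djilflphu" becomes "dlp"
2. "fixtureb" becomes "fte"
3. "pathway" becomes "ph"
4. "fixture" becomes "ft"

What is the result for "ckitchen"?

cte

Rule — move the last character to the front, then keep one character in every 3, starting at position 2 (positions 2nd, 5th, 8th, ...).
"ckitchen" → "nckitche" → "cte".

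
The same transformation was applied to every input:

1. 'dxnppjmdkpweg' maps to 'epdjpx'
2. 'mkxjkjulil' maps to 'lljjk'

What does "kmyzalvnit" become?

tnlzm

In each case the input is transformed by: keep every other character starting from the second (positions 2nd, 4th, 6th, ...), then reverse the string.
Applying that to "kmyzalvnit" gives "tnlzm".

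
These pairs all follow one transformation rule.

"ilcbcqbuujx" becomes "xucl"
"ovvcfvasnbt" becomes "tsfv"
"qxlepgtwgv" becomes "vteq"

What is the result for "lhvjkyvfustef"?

Looking at the pairs, the operation is to reverse the string, then keep one character in every 3, starting at position 1 (positions 1st, 4th, 7th, ...).
For "lhvjkyvfustef" the result is "fsvjl".

fsvjl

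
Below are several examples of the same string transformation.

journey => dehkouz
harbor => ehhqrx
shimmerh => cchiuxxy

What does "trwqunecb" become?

The pattern: shift every letter 10 places backward in the alphabet (wrapping around), then sort the characters into alphabetical order.
Working it through for "trwqunecb": intermediate "jhmgkdusr", final "dghjkmrsu".

dghjkmrsu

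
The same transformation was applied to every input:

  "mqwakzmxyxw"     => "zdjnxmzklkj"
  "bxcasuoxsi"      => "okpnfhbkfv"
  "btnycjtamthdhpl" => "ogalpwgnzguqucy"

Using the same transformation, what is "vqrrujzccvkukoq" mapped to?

Looking at the pairs, the operation is to shift every letter 13 places forward in the alphabet (wrapping around) — i.e. ROT13.
On "vqrrujzccvkukoq" that produces "ideehwmppixhxbd".

ideehwmppixhxbd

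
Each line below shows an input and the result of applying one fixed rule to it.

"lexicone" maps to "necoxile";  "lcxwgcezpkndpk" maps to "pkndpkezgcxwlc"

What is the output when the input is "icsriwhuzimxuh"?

uhmxzihuiwsric

Rule — reverse the string, then swap each adjacent pair of characters (1↔2, 3↔4, ...).
So "icsriwhuzimxuh" becomes "uhmxzihuiwsric".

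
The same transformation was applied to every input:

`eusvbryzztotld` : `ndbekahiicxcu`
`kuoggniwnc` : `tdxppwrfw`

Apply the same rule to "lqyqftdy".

The rule is to delete the last character, then shift every letter 9 places forward in the alphabet (wrapping around).
On "lqyqftdy": the first step gives "lqyqftd", and the second then gives "uzhzocm".

uzhzocm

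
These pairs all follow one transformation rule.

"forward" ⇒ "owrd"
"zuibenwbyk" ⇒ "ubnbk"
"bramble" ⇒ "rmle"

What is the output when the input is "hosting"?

Rule — swap each adjacent pair of characters (1↔2, 3↔4, ...), then keep every other character starting from the first (positions 1st, 3rd, 5th, ...).
Working it through for "hosting": intermediate "ohtsnig", final "otng".

otng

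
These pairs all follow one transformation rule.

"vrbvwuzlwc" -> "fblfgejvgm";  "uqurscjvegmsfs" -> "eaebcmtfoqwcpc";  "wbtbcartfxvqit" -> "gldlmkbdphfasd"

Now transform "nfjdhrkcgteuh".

xptnrbumqdoer

Looking at the pairs, the operation is to shift every letter 10 places forward in the alphabet (wrapping around).
"nfjdhrkcgteuh" → "xptnrbumqdoer".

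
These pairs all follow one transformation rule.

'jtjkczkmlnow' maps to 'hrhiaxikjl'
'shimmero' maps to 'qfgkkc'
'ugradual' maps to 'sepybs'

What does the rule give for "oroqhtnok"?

mpmofrl

Looking at the pairs, the operation is to shift every letter 2 places backward in the alphabet (wrapping around), then delete the last 2 characters.
Applying both steps to "oroqhtnok": "mpmofrlmi", then "mpmofrl".
(Check on "shimmero": → "qfgkkcpm" → "qfgkkc" ✓)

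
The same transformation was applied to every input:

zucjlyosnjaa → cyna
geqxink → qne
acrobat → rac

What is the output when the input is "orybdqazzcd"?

yqzo

The transformation: move the first 2 characters to the end (rotate left by 2), then keep one character in every 3, starting at position 1 (positions 1st, 4th, 7th, ...).
On "orybdqazzcd": the first step gives "ybdqazzcdor", and the second then gives "yqzo".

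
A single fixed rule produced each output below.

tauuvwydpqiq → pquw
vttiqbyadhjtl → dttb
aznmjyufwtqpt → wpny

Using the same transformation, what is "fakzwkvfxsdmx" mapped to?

xmkk

What's happening: keep one character in every 3, starting at position 3 (positions 3rd, 6th, 9th, ...), then move the last 2 characters to the front (rotate right by 2).
Applying both steps to "fakzwkvfxsdmx": "kkxm", then "xmkk".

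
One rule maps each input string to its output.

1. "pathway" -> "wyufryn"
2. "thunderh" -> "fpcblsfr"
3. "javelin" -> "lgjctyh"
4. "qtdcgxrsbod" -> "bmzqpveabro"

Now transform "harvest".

The transformation: shift every letter 2 places backward in the alphabet (wrapping around), then reverse the string.
For "harvest", step one produces "fyptcqr"; step two turns that into "rqctpyf".

rqctpyf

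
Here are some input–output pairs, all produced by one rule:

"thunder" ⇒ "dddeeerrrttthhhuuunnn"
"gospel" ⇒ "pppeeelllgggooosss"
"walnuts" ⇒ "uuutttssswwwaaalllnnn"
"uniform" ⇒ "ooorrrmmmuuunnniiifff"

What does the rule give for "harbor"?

In each case the input is transformed by: move the last 3 characters to the front (rotate right by 3), then repeat every character 3 times.
On "harbor": the first step gives "borhar", and the second then gives "bbbooorrrhhhaaarrr".

bbbooorrrhhhaaarrr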